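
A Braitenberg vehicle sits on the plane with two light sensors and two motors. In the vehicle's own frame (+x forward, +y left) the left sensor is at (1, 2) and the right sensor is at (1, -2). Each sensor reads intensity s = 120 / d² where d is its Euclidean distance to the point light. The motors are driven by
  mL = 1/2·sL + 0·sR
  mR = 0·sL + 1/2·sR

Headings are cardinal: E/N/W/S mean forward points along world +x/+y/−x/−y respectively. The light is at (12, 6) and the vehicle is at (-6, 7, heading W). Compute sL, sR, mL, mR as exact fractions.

60/181 12/37 30/181 6/37

left sensor world pos  = (-7, 5); dL² = 362
right sensor world pos = (-7, 9); dR² = 370
sL = 120/362 = 60/181
sR = 120/370 = 12/37
mL = 1/2·sL + 0·sR = 30/181
mR = 0·sL + 1/2·sR = 6/37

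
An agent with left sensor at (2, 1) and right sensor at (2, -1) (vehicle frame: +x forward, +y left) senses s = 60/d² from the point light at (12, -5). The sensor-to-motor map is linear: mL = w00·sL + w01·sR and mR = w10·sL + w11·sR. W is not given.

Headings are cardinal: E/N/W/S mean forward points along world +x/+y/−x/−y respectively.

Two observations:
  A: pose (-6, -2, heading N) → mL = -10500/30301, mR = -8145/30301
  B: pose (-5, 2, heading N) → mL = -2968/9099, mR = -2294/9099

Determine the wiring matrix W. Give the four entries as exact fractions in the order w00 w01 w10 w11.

obs A: pose=(-6,-2,N) → sL=30/193, sR=30/157, mL=-10500/30301, mR=-8145/30301
obs B: pose=(-5,2,N) → sL=4/27, sR=60/337, mL=-2968/9099, mR=-2294/9099
sensor matrix S = [[30/193, 30/157], [4/27, 60/337]]; det S = -58240/91902933
solve [mL_A; mL_B] = S·[w00; w01] and [mR_A; mR_B] = S·[w10; w11]:
  w00 = -1, w01 = -1, w10 = -1/2, w11 = -1

-1 -1 -1/2 -1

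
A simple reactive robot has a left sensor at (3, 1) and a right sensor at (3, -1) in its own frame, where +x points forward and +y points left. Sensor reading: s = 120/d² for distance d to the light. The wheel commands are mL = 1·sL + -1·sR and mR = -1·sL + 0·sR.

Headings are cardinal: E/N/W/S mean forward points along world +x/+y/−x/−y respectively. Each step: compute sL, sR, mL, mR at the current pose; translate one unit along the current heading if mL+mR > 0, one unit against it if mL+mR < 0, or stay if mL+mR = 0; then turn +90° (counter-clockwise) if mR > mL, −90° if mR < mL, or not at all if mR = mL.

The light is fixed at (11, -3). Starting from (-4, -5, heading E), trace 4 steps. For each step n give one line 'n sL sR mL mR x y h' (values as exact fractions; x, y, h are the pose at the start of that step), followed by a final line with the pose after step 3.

0 24/29 40/51 64/1479 -24/29 -4 -5 E
1 12/25 60/157 384/3925 -12/25 -5 -5 S
2 24/73 120/361 -96/26353 -24/73 -5 -4 W
3 6/13 3/5 -9/65 -6/13 -4 -4 N
final -4 -5 E

n=0: pose=(-4,-5,E); sL=24/29, sR=40/51; mL=64/1479, mR=-24/29; mL+mR=-40/51 → advance -1; mR−mL=-1288/1479 → turn -1·90°
n=1: pose=(-5,-5,S); sL=12/25, sR=60/157; mL=384/3925, mR=-12/25; mL+mR=-60/157 → advance -1; mR−mL=-2268/3925 → turn -1·90°
n=2: pose=(-5,-4,W); sL=24/73, sR=120/361; mL=-96/26353, mR=-24/73; mL+mR=-120/361 → advance -1; mR−mL=-8568/26353 → turn -1·90°
n=3: pose=(-4,-4,N); sL=6/13, sR=3/5; mL=-9/65, mR=-6/13; mL+mR=-3/5 → advance -1; mR−mL=-21/65 → turn -1·90°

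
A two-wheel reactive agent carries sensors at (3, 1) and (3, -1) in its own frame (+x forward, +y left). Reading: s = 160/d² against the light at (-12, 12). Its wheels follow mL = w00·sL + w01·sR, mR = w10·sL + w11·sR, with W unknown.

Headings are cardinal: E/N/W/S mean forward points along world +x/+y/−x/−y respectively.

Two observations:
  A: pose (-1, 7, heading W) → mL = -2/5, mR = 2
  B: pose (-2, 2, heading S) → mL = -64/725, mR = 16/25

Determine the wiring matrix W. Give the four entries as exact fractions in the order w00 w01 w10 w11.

1 -1 0 1

obs A: pose=(-1,7,W) → sL=8/5, sR=2, mL=-2/5, mR=2
obs B: pose=(-2,2,S) → sL=16/29, sR=16/25, mL=-64/725, mR=16/25
sensor matrix S = [[8/5, 2], [16/29, 16/25]]; det S = -288/3625
solve [mL_A; mL_B] = S·[w00; w01] and [mR_A; mR_B] = S·[w10; w11]:
  w00 = 1, w01 = -1, w10 = 0, w11 = 1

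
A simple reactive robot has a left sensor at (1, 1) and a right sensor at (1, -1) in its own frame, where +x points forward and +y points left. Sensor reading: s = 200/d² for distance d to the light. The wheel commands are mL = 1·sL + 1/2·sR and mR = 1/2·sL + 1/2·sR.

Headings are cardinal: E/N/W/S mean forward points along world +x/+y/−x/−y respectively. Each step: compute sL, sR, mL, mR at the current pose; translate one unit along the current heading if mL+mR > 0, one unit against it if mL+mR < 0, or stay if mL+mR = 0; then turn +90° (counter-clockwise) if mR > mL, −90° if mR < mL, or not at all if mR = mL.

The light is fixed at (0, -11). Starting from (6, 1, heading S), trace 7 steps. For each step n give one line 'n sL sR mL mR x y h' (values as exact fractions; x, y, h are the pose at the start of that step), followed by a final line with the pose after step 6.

0 20/17 100/73 2310/1241 1580/1241 6 1 S
1 8/5 200/169 1852/845 1176/845 6 0 W
2 5/4 10/9 65/36 85/72 5 0 N
3 40/41 200/157 10380/6437 7240/6437 5 1 E
4 20/17 100/73 2310/1241 1580/1241 6 1 S
5 8/5 200/169 1852/845 1176/845 6 0 W
6 5/4 10/9 65/36 85/72 5 0 N
final 5 1 E

n=0: pose=(6,1,S); sL=20/17, sR=100/73; mL=2310/1241, mR=1580/1241; mL+mR=3890/1241 → advance +1; mR−mL=-10/17 → turn -1·90°
n=1: pose=(6,0,W); sL=8/5, sR=200/169; mL=1852/845, mR=1176/845; mL+mR=3028/845 → advance +1; mR−mL=-4/5 → turn -1·90°
n=2: pose=(5,0,N); sL=5/4, sR=10/9; mL=65/36, mR=85/72; mL+mR=215/72 → advance +1; mR−mL=-5/8 → turn -1·90°
n=3: pose=(5,1,E); sL=40/41, sR=200/157; mL=10380/6437, mR=7240/6437; mL+mR=17620/6437 → advance +1; mR−mL=-20/41 → turn -1·90°
n=4: pose=(6,1,S); sL=20/17, sR=100/73; mL=2310/1241, mR=1580/1241; mL+mR=3890/1241 → advance +1; mR−mL=-10/17 → turn -1·90°
n=5: pose=(6,0,W); sL=8/5, sR=200/169; mL=1852/845, mR=1176/845; mL+mR=3028/845 → advance +1; mR−mL=-4/5 → turn -1·90°
n=6: pose=(5,0,N); sL=5/4, sR=10/9; mL=65/36, mR=85/72; mL+mR=215/72 → advance +1; mR−mL=-5/8 → turn -1·90°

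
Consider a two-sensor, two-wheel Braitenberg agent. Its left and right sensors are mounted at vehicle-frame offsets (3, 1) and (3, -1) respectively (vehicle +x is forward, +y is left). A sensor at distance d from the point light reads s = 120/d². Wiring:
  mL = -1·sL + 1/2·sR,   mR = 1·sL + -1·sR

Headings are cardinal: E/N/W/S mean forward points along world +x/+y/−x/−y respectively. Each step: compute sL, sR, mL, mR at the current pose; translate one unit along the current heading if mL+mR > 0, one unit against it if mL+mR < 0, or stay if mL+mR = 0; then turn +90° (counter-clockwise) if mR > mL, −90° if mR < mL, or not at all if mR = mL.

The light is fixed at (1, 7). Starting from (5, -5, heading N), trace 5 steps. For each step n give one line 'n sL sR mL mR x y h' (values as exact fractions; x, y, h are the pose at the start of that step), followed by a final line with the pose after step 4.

0 4/3 60/53 -122/159 32/159 5 -5 N
1 120/197 24/29 -1116/5713 -1248/5713 5 -6 W
2 30/29 15/17 -585/986 75/493 6 -6 N
3 120/229 120/173 -7020/39617 -6720/39617 6 -7 W
4 60/169 60/157 -4350/26533 -720/26533 7 -7 S
final 7 -6 E

n=0: pose=(5,-5,N); sL=4/3, sR=60/53; mL=-122/159, mR=32/159; mL+mR=-30/53 → advance -1; mR−mL=154/159 → turn +1·90°
n=1: pose=(5,-6,W); sL=120/197, sR=24/29; mL=-1116/5713, mR=-1248/5713; mL+mR=-12/29 → advance -1; mR−mL=-132/5713 → turn -1·90°
n=2: pose=(6,-6,N); sL=30/29, sR=15/17; mL=-585/986, mR=75/493; mL+mR=-15/34 → advance -1; mR−mL=735/986 → turn +1·90°
n=3: pose=(6,-7,W); sL=120/229, sR=120/173; mL=-7020/39617, mR=-6720/39617; mL+mR=-60/173 → advance -1; mR−mL=300/39617 → turn +1·90°
n=4: pose=(7,-7,S); sL=60/169, sR=60/157; mL=-4350/26533, mR=-720/26533; mL+mR=-30/157 → advance -1; mR−mL=3630/26533 → turn +1·90°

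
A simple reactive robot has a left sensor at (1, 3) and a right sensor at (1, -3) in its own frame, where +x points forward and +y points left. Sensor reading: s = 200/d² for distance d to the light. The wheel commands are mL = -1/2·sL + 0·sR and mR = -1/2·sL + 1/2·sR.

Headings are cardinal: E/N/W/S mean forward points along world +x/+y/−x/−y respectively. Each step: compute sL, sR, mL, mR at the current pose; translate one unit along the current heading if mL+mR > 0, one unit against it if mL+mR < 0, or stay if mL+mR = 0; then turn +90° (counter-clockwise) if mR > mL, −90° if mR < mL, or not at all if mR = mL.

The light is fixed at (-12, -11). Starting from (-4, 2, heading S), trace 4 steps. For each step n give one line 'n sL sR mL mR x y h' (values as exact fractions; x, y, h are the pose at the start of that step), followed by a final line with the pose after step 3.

0 40/53 200/169 -20/53 1920/8957 -4 2 S
1 20/37 100/101 -10/37 840/3737 -4 3 E
2 200/241 8/13 -100/241 -336/3133 -5 3 N
3 25/17 50/73 -25/34 -975/2482 -5 2 W
final -4 2 S

n=0: pose=(-4,2,S); sL=40/53, sR=200/169; mL=-20/53, mR=1920/8957; mL+mR=-1460/8957 → advance -1; mR−mL=100/169 → turn +1·90°
n=1: pose=(-4,3,E); sL=20/37, sR=100/101; mL=-10/37, mR=840/3737; mL+mR=-170/3737 → advance -1; mR−mL=50/101 → turn +1·90°
n=2: pose=(-5,3,N); sL=200/241, sR=8/13; mL=-100/241, mR=-336/3133; mL+mR=-1636/3133 → advance -1; mR−mL=4/13 → turn +1·90°
n=3: pose=(-5,2,W); sL=25/17, sR=50/73; mL=-25/34, mR=-975/2482; mL+mR=-1400/1241 → advance -1; mR−mL=25/73 → turn +1·90°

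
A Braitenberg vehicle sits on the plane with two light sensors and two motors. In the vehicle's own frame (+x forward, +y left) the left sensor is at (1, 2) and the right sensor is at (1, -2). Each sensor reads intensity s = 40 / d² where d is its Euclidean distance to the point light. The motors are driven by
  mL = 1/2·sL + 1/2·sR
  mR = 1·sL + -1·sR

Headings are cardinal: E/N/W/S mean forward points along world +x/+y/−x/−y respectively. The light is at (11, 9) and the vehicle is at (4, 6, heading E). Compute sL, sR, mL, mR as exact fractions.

left sensor world pos  = (5, 8); dL² = 37
right sensor world pos = (5, 4); dR² = 61
sL = 40/37 = 40/37
sR = 40/61 = 40/61
mL = 1/2·sL + 1/2·sR = 1960/2257
mR = 1·sL + -1·sR = 960/2257

40/37 40/61 1960/2257 960/2257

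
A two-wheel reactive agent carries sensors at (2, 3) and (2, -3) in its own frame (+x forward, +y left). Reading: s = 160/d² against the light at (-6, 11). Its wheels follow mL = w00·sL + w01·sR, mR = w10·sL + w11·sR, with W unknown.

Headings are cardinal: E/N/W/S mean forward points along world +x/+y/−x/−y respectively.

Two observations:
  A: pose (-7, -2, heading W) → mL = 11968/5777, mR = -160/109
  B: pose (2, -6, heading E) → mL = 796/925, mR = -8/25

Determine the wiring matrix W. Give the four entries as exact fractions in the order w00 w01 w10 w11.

obs A: pose=(-7,-2,W) → sL=32/53, sR=160/109, mL=11968/5777, mR=-160/109
obs B: pose=(2,-6,E) → sL=20/37, sR=8/25, mL=796/925, mR=-8/25
sensor matrix S = [[32/53, 160/109], [20/37, 8/25]]; det S = -3207552/5343725
solve [mL_A; mL_B] = S·[w00; w01] and [mR_A; mR_B] = S·[w10; w11]:
  w00 = 1, w01 = 1, w10 = 0, w11 = -1

1 1 0 -1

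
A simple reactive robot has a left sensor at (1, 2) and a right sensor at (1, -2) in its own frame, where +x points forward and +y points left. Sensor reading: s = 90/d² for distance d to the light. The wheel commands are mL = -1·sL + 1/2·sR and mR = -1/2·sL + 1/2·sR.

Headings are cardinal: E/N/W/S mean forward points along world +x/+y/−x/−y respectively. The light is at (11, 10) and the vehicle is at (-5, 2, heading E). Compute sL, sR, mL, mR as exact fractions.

left sensor world pos  = (-4, 4); dL² = 261
right sensor world pos = (-4, 0); dR² = 325
sL = 90/261 = 10/29
sR = 90/325 = 18/65
mL = -1·sL + 1/2·sR = -389/1885
mR = -1/2·sL + 1/2·sR = -64/1885

10/29 18/65 -389/1885 -64/1885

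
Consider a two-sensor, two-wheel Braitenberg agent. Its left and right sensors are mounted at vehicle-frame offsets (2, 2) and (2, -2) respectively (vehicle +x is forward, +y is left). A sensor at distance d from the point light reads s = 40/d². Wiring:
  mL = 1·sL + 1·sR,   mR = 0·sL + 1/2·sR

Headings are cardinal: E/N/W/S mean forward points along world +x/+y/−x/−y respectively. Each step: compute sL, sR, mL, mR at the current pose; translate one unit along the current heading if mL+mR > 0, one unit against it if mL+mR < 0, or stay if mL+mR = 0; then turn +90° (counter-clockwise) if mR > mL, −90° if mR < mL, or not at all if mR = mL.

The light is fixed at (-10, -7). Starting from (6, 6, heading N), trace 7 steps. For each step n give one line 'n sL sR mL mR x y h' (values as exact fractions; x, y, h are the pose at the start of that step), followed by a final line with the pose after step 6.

0 40/421 40/549 38800/231129 20/549 6 6 N
1 2/29 10/117 524/3393 5/117 6 7 E
2 8/101 40/369 6992/37269 20/369 7 7 S
3 20/173 4/45 1592/7785 2/45 7 6 W
4 40/421 40/549 38800/231129 20/549 6 6 N
5 2/29 10/117 524/3393 5/117 6 7 E
6 8/101 40/369 6992/37269 20/369 7 7 S
final 7 6 W

n=0: pose=(6,6,N); sL=40/421, sR=40/549; mL=38800/231129, mR=20/549; mL+mR=15740/77043 → advance +1; mR−mL=-30380/231129 → turn -1·90°
n=1: pose=(6,7,E); sL=2/29, sR=10/117; mL=524/3393, mR=5/117; mL+mR=223/1131 → advance +1; mR−mL=-379/3393 → turn -1·90°
n=2: pose=(7,7,S); sL=8/101, sR=40/369; mL=6992/37269, mR=20/369; mL+mR=3004/12423 → advance +1; mR−mL=-4972/37269 → turn -1·90°
n=3: pose=(7,6,W); sL=20/173, sR=4/45; mL=1592/7785, mR=2/45; mL+mR=646/2595 → advance +1; mR−mL=-1246/7785 → turn -1·90°
n=4: pose=(6,6,N); sL=40/421, sR=40/549; mL=38800/231129, mR=20/549; mL+mR=15740/77043 → advance +1; mR−mL=-30380/231129 → turn -1·90°
n=5: pose=(6,7,E); sL=2/29, sR=10/117; mL=524/3393, mR=5/117; mL+mR=223/1131 → advance +1; mR−mL=-379/3393 → turn -1·90°
n=6: pose=(7,7,S); sL=8/101, sR=40/369; mL=6992/37269, mR=20/369; mL+mR=3004/12423 → advance +1; mR−mL=-4972/37269 → turn -1·90°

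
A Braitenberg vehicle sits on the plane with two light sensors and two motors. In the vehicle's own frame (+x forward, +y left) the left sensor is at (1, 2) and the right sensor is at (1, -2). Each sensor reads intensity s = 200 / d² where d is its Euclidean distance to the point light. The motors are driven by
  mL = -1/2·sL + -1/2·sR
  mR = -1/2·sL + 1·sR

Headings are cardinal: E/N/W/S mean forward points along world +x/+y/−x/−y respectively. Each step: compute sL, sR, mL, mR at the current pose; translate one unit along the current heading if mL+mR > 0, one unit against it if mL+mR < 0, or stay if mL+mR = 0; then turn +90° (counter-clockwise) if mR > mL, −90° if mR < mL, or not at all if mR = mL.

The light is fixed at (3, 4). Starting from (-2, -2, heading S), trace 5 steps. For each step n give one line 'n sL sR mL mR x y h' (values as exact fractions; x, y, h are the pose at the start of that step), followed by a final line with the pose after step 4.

0 100/29 100/49 -3900/1421 450/1421 -2 -2 S
1 8 40/13 -72/13 -12/13 -2 -1 E
2 5/2 25/4 -35/8 5 -3 -1 N
3 40/17 200/53 -2760/901 2340/901 -3 0 W
4 100/17 100/37 -2700/629 -150/629 -2 0 S
final -2 1 E

n=0: pose=(-2,-2,S); sL=100/29, sR=100/49; mL=-3900/1421, mR=450/1421; mL+mR=-3450/1421 → advance -1; mR−mL=150/49 → turn +1·90°
n=1: pose=(-2,-1,E); sL=8, sR=40/13; mL=-72/13, mR=-12/13; mL+mR=-84/13 → advance -1; mR−mL=60/13 → turn +1·90°
n=2: pose=(-3,-1,N); sL=5/2, sR=25/4; mL=-35/8, mR=5; mL+mR=5/8 → advance +1; mR−mL=75/8 → turn +1·90°
n=3: pose=(-3,0,W); sL=40/17, sR=200/53; mL=-2760/901, mR=2340/901; mL+mR=-420/901 → advance -1; mR−mL=300/53 → turn +1·90°
n=4: pose=(-2,0,S); sL=100/17, sR=100/37; mL=-2700/629, mR=-150/629; mL+mR=-2850/629 → advance -1; mR−mL=150/37 → turn +1·90°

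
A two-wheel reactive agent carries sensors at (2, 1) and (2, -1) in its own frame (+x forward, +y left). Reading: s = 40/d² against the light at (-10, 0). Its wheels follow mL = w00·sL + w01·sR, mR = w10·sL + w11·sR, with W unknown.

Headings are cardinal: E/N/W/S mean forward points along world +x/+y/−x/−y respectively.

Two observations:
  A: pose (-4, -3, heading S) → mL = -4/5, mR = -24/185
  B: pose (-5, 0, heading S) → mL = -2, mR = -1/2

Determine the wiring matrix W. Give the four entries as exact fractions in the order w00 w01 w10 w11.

obs A: pose=(-4,-3,S) → sL=20/37, sR=4/5, mL=-4/5, mR=-24/185
obs B: pose=(-5,0,S) → sL=1, sR=2, mL=-2, mR=-1/2
sensor matrix S = [[20/37, 4/5], [1, 2]]; det S = 52/185
solve [mL_A; mL_B] = S·[w00; w01] and [mR_A; mR_B] = S·[w10; w11]:
  w00 = 0, w01 = -1, w10 = 1/2, w11 = -1/2

0 -1 1/2 -1/2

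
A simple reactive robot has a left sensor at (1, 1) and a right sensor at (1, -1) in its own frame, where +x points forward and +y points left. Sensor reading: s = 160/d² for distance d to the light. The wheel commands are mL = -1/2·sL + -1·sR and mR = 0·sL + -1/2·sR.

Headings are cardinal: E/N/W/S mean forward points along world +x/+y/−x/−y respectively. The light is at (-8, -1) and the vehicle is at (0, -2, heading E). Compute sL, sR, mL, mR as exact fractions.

left sensor world pos  = (1, -1); dL² = 81
right sensor world pos = (1, -3); dR² = 85
sL = 160/81 = 160/81
sR = 160/85 = 32/17
mL = -1/2·sL + -1·sR = -3952/1377
mR = 0·sL + -1/2·sR = -16/17

160/81 32/17 -3952/1377 -16/17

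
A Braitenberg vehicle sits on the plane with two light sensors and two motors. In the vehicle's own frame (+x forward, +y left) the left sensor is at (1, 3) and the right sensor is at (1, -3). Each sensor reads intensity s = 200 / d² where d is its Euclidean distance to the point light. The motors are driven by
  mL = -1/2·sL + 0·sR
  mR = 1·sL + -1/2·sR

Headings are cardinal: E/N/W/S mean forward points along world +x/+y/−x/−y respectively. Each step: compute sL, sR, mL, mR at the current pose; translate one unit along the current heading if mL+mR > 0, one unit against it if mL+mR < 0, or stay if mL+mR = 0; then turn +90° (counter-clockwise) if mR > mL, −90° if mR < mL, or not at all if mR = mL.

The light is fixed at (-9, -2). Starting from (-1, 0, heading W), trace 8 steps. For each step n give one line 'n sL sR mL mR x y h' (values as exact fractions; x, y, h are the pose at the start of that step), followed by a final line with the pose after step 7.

0 4 100/37 -2 98/37 -1 0 W
1 200/101 200/17 -100/101 -6700/1717 -2 0 S
2 50/9 25/9 -25/9 25/6 -2 1 W
3 40/17 200/13 -20/17 -1180/221 -3 1 S
4 100/13 100/37 -50/13 3050/481 -3 2 W
5 200/73 200/13 -100/73 -4700/949 -4 2 S
6 10 5/2 -5 35/4 -4 3 W
7 40/13 200/17 -20/13 -620/221 -5 3 S
final -5 4 W

n=0: pose=(-1,0,W); sL=4, sR=100/37; mL=-2, mR=98/37; mL+mR=24/37 → advance +1; mR−mL=172/37 → turn +1·90°
n=1: pose=(-2,0,S); sL=200/101, sR=200/17; mL=-100/101, mR=-6700/1717; mL+mR=-8400/1717 → advance -1; mR−mL=-5000/1717 → turn -1·90°
n=2: pose=(-2,1,W); sL=50/9, sR=25/9; mL=-25/9, mR=25/6; mL+mR=25/18 → advance +1; mR−mL=125/18 → turn +1·90°
n=3: pose=(-3,1,S); sL=40/17, sR=200/13; mL=-20/17, mR=-1180/221; mL+mR=-1440/221 → advance -1; mR−mL=-920/221 → turn -1·90°
n=4: pose=(-3,2,W); sL=100/13, sR=100/37; mL=-50/13, mR=3050/481; mL+mR=1200/481 → advance +1; mR−mL=4900/481 → turn +1·90°
n=5: pose=(-4,2,S); sL=200/73, sR=200/13; mL=-100/73, mR=-4700/949; mL+mR=-6000/949 → advance -1; mR−mL=-3400/949 → turn -1·90°
n=6: pose=(-4,3,W); sL=10, sR=5/2; mL=-5, mR=35/4; mL+mR=15/4 → advance +1; mR−mL=55/4 → turn +1·90°
n=7: pose=(-5,3,S); sL=40/13, sR=200/17; mL=-20/13, mR=-620/221; mL+mR=-960/221 → advance -1; mR−mL=-280/221 → turn -1·90°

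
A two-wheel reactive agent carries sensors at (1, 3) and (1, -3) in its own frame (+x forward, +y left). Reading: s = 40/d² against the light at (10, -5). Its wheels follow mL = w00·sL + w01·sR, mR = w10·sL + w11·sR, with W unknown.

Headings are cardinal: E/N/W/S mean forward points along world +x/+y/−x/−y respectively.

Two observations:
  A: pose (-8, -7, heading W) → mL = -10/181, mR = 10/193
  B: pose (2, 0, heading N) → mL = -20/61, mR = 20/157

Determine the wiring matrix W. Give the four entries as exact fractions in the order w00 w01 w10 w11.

obs A: pose=(-8,-7,W) → sL=20/193, sR=20/181, mL=-10/181, mR=10/193
obs B: pose=(2,0,N) → sL=40/157, sR=40/61, mL=-20/61, mR=20/157
sensor matrix S = [[20/193, 20/181], [40/157, 40/61]]; det S = 13315200/334553341
solve [mL_A; mL_B] = S·[w00; w01] and [mR_A; mR_B] = S·[w10; w11]:
  w00 = 0, w01 = -1/2, w10 = 1/2, w11 = 0

0 -1/2 1/2 0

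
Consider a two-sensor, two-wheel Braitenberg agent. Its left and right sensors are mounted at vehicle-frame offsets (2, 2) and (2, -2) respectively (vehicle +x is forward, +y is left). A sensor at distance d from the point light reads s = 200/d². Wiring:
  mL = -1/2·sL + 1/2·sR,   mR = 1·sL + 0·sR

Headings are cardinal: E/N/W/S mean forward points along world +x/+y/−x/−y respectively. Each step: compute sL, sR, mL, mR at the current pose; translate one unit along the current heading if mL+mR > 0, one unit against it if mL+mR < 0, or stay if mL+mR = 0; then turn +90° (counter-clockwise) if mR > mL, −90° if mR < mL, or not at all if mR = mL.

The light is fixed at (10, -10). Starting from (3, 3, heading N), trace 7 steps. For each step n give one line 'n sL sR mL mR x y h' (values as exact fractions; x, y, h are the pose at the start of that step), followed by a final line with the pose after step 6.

n=0: pose=(3,3,N); sL=100/153, sR=4/5; mL=56/765, mR=100/153; mL+mR=556/765 → advance +1; mR−mL=148/255 → turn +1·90°
n=1: pose=(3,4,W); sL=8/9, sR=200/337; mL=-448/3033, mR=8/9; mL+mR=2248/3033 → advance +1; mR−mL=1048/1011 → turn +1·90°
n=2: pose=(2,4,S); sL=10/9, sR=50/61; mL=-80/549, mR=10/9; mL+mR=530/549 → advance +1; mR−mL=230/183 → turn +1·90°
n=3: pose=(2,3,E); sL=200/261, sR=200/157; mL=10400/40977, mR=200/261; mL+mR=41800/40977 → advance +1; mR−mL=7000/13659 → turn +1·90°
n=4: pose=(3,3,N); sL=100/153, sR=4/5; mL=56/765, mR=100/153; mL+mR=556/765 → advance +1; mR−mL=148/255 → turn +1·90°
n=5: pose=(3,4,W); sL=8/9, sR=200/337; mL=-448/3033, mR=8/9; mL+mR=2248/3033 → advance +1; mR−mL=1048/1011 → turn +1·90°
n=6: pose=(2,4,S); sL=10/9, sR=50/61; mL=-80/549, mR=10/9; mL+mR=530/549 → advance +1; mR−mL=230/183 → turn +1·90°

0 100/153 4/5 56/765 100/153 3 3 N
1 8/9 200/337 -448/3033 8/9 3 4 W
2 10/9 50/61 -80/549 10/9 2 4 S
3 200/261 200/157 10400/40977 200/261 2 3 E
4 100/153 4/5 56/765 100/153 3 3 N
5 8/9 200/337 -448/3033 8/9 3 4 W
6 10/9 50/61 -80/549 10/9 2 4 S
final 2 3 E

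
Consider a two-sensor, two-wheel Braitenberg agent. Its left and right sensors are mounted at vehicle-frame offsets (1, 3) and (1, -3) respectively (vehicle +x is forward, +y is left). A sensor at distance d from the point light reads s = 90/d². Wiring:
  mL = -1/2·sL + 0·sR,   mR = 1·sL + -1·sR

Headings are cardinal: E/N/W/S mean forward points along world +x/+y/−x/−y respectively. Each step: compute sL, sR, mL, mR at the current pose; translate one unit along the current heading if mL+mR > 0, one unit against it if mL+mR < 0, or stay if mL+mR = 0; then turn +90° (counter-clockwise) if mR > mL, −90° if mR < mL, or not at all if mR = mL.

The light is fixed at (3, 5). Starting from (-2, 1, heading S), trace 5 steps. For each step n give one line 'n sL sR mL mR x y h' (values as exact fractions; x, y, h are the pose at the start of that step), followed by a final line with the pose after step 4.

n=0: pose=(-2,1,S); sL=90/29, sR=90/89; mL=-45/29, mR=5400/2581; mL+mR=1395/2581 → advance +1; mR−mL=9405/2581 → turn +1·90°
n=1: pose=(-2,0,E); sL=9/2, sR=9/8; mL=-9/4, mR=27/8; mL+mR=9/8 → advance +1; mR−mL=45/8 → turn +1·90°
n=2: pose=(-1,0,N); sL=18/13, sR=90/17; mL=-9/13, mR=-864/221; mL+mR=-1017/221 → advance -1; mR−mL=-711/221 → turn -1·90°
n=3: pose=(-1,-1,E); sL=5, sR=1; mL=-5/2, mR=4; mL+mR=3/2 → advance +1; mR−mL=13/2 → turn +1·90°
n=4: pose=(0,-1,N); sL=90/61, sR=18/5; mL=-45/61, mR=-648/305; mL+mR=-873/305 → advance -1; mR−mL=-423/305 → turn -1·90°

0 90/29 90/89 -45/29 5400/2581 -2 1 S
1 9/2 9/8 -9/4 27/8 -2 0 E
2 18/13 90/17 -9/13 -864/221 -1 0 N
3 5 1 -5/2 4 -1 -1 E
4 90/61 18/5 -45/61 -648/305 0 -1 N
final 0 -2 E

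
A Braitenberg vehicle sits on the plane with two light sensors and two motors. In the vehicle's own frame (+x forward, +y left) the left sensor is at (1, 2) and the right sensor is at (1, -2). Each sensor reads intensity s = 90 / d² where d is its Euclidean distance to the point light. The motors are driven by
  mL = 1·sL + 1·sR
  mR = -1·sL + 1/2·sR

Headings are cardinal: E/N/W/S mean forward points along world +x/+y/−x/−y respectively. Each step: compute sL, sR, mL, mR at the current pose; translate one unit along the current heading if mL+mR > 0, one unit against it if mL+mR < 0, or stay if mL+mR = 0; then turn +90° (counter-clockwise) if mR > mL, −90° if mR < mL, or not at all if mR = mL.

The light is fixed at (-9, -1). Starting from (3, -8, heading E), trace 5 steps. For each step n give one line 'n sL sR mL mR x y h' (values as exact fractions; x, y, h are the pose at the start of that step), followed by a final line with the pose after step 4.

0 45/97 9/25 1998/2425 -1377/4850 3 -8 E
1 90/289 18/37 8532/10693 -729/10693 4 -8 S
2 45/122 1/2 53/61 -29/244 4 -9 W
3 90/149 18/49 7092/7301 -3069/7301 3 -9 N
4 45/97 9/25 1998/2425 -1377/4850 3 -8 E
final 4 -8 S

n=0: pose=(3,-8,E); sL=45/97, sR=9/25; mL=1998/2425, mR=-1377/4850; mL+mR=27/50 → advance +1; mR−mL=-5373/4850 → turn -1·90°
n=1: pose=(4,-8,S); sL=90/289, sR=18/37; mL=8532/10693, mR=-729/10693; mL+mR=27/37 → advance +1; mR−mL=-9261/10693 → turn -1·90°
n=2: pose=(4,-9,W); sL=45/122, sR=1/2; mL=53/61, mR=-29/244; mL+mR=3/4 → advance +1; mR−mL=-241/244 → turn -1·90°
n=3: pose=(3,-9,N); sL=90/149, sR=18/49; mL=7092/7301, mR=-3069/7301; mL+mR=27/49 → advance +1; mR−mL=-10161/7301 → turn -1·90°
n=4: pose=(3,-8,E); sL=45/97, sR=9/25; mL=1998/2425, mR=-1377/4850; mL+mR=27/50 → advance +1; mR−mL=-5373/4850 → turn -1·90°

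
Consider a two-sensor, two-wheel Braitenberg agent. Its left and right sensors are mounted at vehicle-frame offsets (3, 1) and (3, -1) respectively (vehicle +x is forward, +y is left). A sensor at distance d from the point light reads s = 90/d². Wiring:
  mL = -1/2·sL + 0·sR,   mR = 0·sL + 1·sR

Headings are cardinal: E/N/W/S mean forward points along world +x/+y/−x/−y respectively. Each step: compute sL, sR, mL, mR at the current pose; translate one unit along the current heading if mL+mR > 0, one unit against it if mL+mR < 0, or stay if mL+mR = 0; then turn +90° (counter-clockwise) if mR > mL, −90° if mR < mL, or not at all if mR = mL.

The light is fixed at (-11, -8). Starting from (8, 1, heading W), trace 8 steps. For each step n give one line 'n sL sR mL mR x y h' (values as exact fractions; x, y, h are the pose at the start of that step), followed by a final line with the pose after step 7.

n=0: pose=(8,1,W); sL=9/32, sR=45/178; mL=-9/64, mR=45/178; mL+mR=639/5696 → advance +1; mR−mL=2241/5696 → turn +1·90°
n=1: pose=(7,1,S); sL=90/397, sR=18/65; mL=-45/397, mR=18/65; mL+mR=4221/25805 → advance +1; mR−mL=10071/25805 → turn +1·90°
n=2: pose=(7,0,E); sL=5/29, sR=9/49; mL=-5/58, mR=9/49; mL+mR=277/2842 → advance +1; mR−mL=767/2842 → turn +1·90°
n=3: pose=(8,0,N); sL=18/89, sR=90/521; mL=-9/89, mR=90/521; mL+mR=3321/46369 → advance +1; mR−mL=12699/46369 → turn +1·90°
n=4: pose=(8,1,W); sL=9/32, sR=45/178; mL=-9/64, mR=45/178; mL+mR=639/5696 → advance +1; mR−mL=2241/5696 → turn +1·90°
n=5: pose=(7,1,S); sL=90/397, sR=18/65; mL=-45/397, mR=18/65; mL+mR=4221/25805 → advance +1; mR−mL=10071/25805 → turn +1·90°
n=6: pose=(7,0,E); sL=5/29, sR=9/49; mL=-5/58, mR=9/49; mL+mR=277/2842 → advance +1; mR−mL=767/2842 → turn +1·90°
n=7: pose=(8,0,N); sL=18/89, sR=90/521; mL=-9/89, mR=90/521; mL+mR=3321/46369 → advance +1; mR−mL=12699/46369 → turn +1·90°

0 9/32 45/178 -9/64 45/178 8 1 W
1 90/397 18/65 -45/397 18/65 7 1 S
2 5/29 9/49 -5/58 9/49 7 0 E
3 18/89 90/521 -9/89 90/521 8 0 N
4 9/32 45/178 -9/64 45/178 8 1 W
5 90/397 18/65 -45/397 18/65 7 1 S
6 5/29 9/49 -5/58 9/49 7 0 E
7 18/89 90/521 -9/89 90/521 8 0 N
final 8 1 W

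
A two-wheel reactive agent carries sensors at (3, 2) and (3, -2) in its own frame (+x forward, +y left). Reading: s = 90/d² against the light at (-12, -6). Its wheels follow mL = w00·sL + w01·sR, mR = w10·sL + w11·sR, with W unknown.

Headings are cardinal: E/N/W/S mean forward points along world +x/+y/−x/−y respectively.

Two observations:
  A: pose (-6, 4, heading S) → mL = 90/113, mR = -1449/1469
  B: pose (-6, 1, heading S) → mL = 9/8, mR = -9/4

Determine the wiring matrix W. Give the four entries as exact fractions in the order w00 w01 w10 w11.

1 0 1/2 -1

obs A: pose=(-6,4,S) → sL=90/113, sR=18/13, mL=90/113, mR=-1449/1469
obs B: pose=(-6,1,S) → sL=9/8, sR=45/16, mL=9/8, mR=-9/4
sensor matrix S = [[90/113, 18/13], [9/8, 45/16]]; det S = 8019/11752
solve [mL_A; mL_B] = S·[w00; w01] and [mR_A; mR_B] = S·[w10; w11]:
  w00 = 1, w01 = 0, w10 = 1/2, w11 = -1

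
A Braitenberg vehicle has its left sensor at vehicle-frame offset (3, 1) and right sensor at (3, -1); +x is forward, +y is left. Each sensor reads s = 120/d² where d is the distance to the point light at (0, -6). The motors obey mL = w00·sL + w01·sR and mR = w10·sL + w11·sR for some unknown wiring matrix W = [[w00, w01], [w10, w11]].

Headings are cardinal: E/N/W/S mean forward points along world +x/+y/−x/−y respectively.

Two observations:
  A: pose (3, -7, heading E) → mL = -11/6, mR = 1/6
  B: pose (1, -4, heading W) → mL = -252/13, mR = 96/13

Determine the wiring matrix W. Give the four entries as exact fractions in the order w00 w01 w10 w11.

-1 1/2 1/2 -1/2

obs A: pose=(3,-7,E) → sL=10/3, sR=3, mL=-11/6, mR=1/6
obs B: pose=(1,-4,W) → sL=24, sR=120/13, mL=-252/13, mR=96/13
sensor matrix S = [[10/3, 3], [24, 120/13]]; det S = -536/13
solve [mL_A; mL_B] = S·[w00; w01] and [mR_A; mR_B] = S·[w10; w11]:
  w00 = -1, w01 = 1/2, w10 = 1/2, w11 = -1/2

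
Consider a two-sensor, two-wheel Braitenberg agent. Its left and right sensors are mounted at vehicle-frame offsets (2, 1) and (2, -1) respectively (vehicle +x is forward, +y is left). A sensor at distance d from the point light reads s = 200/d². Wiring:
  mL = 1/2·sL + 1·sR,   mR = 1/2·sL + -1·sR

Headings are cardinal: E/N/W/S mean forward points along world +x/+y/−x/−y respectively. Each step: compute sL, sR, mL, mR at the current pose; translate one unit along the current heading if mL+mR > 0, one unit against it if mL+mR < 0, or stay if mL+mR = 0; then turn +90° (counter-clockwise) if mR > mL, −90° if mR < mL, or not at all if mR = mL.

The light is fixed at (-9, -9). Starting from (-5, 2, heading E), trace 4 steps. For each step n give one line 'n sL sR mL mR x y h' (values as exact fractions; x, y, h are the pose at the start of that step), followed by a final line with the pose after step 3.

n=0: pose=(-5,2,E); sL=10/9, sR=25/17; mL=310/153, mR=-140/153; mL+mR=10/9 → advance +1; mR−mL=-50/17 → turn -1·90°
n=1: pose=(-4,2,S); sL=200/117, sR=200/97; mL=33100/11349, mR=-13700/11349; mL+mR=200/117 → advance +1; mR−mL=-400/97 → turn -1·90°
n=2: pose=(-4,1,W); sL=20/9, sR=20/13; mL=310/117, mR=-50/117; mL+mR=20/9 → advance +1; mR−mL=-40/13 → turn -1·90°
n=3: pose=(-5,1,N); sL=200/153, sR=200/169; mL=47500/25857, mR=-13700/25857; mL+mR=200/153 → advance +1; mR−mL=-400/169 → turn -1·90°

0 10/9 25/17 310/153 -140/153 -5 2 E
1 200/117 200/97 33100/11349 -13700/11349 -4 2 S
2 20/9 20/13 310/117 -50/117 -4 1 W
3 200/153 200/169 47500/25857 -13700/25857 -5 1 N
final -5 2 E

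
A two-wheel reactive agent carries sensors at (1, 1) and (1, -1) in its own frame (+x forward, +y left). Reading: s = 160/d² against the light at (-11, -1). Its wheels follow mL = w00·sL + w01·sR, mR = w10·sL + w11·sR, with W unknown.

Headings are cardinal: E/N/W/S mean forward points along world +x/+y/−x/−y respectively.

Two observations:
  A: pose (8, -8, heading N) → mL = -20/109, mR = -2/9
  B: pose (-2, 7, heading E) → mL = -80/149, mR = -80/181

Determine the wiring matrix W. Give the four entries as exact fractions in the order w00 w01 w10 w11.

obs A: pose=(8,-8,N) → sL=4/9, sR=40/109, mL=-20/109, mR=-2/9
obs B: pose=(-2,7,E) → sL=160/181, sR=160/149, mL=-80/149, mR=-80/181
sensor matrix S = [[4/9, 40/109], [160/181, 160/149]]; det S = 4044160/26456589
solve [mL_A; mL_B] = S·[w00; w01] and [mR_A; mR_B] = S·[w10; w11]:
  w00 = 0, w01 = -1/2, w10 = -1/2, w11 = 0

0 -1/2 -1/2 0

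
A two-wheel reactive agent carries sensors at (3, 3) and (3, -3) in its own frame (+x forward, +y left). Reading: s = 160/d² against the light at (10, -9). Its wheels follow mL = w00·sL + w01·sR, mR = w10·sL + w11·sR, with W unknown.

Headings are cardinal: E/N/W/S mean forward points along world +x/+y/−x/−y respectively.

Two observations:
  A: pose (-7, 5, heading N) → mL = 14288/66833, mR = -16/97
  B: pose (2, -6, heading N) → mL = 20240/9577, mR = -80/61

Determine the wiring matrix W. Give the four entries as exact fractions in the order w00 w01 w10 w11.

obs A: pose=(-7,5,N) → sL=160/689, sR=32/97, mL=14288/66833, mR=-16/97
obs B: pose=(2,-6,N) → sL=160/157, sR=160/61, mL=20240/9577, mR=-80/61
sensor matrix S = [[160/689, 32/97], [160/157, 160/61]]; det S = 174673920/640059641
solve [mL_A; mL_B] = S·[w00; w01] and [mR_A; mR_B] = S·[w10; w11]:
  w00 = -1/2, w01 = 1, w10 = 0, w11 = -1/2

-1/2 1 0 -1/2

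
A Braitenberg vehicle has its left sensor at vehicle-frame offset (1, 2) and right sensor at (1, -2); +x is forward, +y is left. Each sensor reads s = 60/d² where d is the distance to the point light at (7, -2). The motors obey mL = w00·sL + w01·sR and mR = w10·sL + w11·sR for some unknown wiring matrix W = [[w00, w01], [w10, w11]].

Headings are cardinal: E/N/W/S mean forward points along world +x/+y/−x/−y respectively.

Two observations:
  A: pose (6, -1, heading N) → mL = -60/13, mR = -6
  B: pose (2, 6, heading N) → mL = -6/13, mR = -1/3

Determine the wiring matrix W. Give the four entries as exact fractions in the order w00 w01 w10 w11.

-1 0 0 -1/2

obs A: pose=(6,-1,N) → sL=60/13, sR=12, mL=-60/13, mR=-6
obs B: pose=(2,6,N) → sL=6/13, sR=2/3, mL=-6/13, mR=-1/3
sensor matrix S = [[60/13, 12], [6/13, 2/3]]; det S = -32/13
solve [mL_A; mL_B] = S·[w00; w01] and [mR_A; mR_B] = S·[w10; w11]:
  w00 = -1, w01 = 0, w10 = 0, w11 = -1/2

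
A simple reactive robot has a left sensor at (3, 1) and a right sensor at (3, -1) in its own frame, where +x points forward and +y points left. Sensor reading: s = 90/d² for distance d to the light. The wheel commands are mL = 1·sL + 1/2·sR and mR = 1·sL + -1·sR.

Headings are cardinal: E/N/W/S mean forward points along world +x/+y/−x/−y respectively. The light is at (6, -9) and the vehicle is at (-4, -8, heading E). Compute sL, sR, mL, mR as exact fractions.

left sensor world pos  = (-1, -7); dL² = 53
right sensor world pos = (-1, -9); dR² = 49
sL = 90/53 = 90/53
sR = 90/49 = 90/49
mL = 1·sL + 1/2·sR = 6795/2597
mR = 1·sL + -1·sR = -360/2597

90/53 90/49 6795/2597 -360/2597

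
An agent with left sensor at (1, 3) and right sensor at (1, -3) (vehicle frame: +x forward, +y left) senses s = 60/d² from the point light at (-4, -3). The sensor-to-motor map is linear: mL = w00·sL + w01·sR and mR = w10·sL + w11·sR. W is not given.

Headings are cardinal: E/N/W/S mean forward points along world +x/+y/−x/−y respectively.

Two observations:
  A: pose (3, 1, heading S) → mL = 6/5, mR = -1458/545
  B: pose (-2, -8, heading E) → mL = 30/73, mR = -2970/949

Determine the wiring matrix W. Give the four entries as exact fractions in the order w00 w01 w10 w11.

obs A: pose=(3,1,S) → sL=60/109, sR=12/5, mL=6/5, mR=-1458/545
obs B: pose=(-2,-8,E) → sL=60/13, sR=60/73, mL=30/73, mR=-2970/949
sensor matrix S = [[60/109, 12/5], [60/13, 60/73]]; det S = -1099008/103441
solve [mL_A; mL_B] = S·[w00; w01] and [mR_A; mR_B] = S·[w10; w11]:
  w00 = 0, w01 = 1/2, w10 = -1/2, w11 = -1

0 1/2 -1/2 -1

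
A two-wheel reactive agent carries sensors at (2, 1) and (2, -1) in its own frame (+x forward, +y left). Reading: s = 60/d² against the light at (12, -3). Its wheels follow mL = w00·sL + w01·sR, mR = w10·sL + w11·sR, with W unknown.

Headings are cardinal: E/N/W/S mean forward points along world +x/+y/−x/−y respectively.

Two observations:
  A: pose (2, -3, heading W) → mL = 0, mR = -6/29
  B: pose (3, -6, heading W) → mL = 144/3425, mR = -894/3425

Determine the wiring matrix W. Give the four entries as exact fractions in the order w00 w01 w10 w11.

obs A: pose=(2,-3,W) → sL=12/29, sR=12/29, mL=0, mR=-6/29
obs B: pose=(3,-6,W) → sL=60/137, sR=12/25, mL=144/3425, mR=-894/3425
sensor matrix S = [[12/29, 12/29], [60/137, 12/25]]; det S = 1728/99325
solve [mL_A; mL_B] = S·[w00; w01] and [mR_A; mR_B] = S·[w10; w11]:
  w00 = -1, w01 = 1, w10 = 1/2, w11 = -1

-1 1 1/2 -1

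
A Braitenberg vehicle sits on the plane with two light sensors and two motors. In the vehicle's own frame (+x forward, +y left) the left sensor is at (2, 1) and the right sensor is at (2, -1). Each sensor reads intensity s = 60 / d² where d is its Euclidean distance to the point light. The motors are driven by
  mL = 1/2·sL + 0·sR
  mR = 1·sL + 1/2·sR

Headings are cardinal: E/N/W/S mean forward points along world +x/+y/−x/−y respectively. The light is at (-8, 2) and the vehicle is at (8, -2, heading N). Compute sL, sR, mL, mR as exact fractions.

left sensor world pos  = (7, 0); dL² = 229
right sensor world pos = (9, 0); dR² = 293
sL = 60/229 = 60/229
sR = 60/293 = 60/293
mL = 1/2·sL + 0·sR = 30/229
mR = 1·sL + 1/2·sR = 24450/67097

60/229 60/293 30/229 24450/67097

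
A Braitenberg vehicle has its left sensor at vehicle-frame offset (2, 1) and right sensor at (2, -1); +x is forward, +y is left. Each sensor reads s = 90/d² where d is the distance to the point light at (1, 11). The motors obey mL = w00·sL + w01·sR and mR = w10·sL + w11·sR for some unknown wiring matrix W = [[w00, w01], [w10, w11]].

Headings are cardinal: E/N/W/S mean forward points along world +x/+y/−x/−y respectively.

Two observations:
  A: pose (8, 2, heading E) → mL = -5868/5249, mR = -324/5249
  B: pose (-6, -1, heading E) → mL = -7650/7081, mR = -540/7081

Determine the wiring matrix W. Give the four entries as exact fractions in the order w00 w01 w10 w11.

-1 -1 -1/2 1/2

obs A: pose=(8,2,E) → sL=18/29, sR=90/181, mL=-5868/5249, mR=-324/5249
obs B: pose=(-6,-1,E) → sL=45/73, sR=45/97, mL=-7650/7081, mR=-540/7081
sensor matrix S = [[18/29, 90/181], [45/73, 45/97]]; det S = -690120/37168169
solve [mL_A; mL_B] = S·[w00; w01] and [mR_A; mR_B] = S·[w10; w11]:
  w00 = -1, w01 = -1, w10 = -1/2, w11 = 1/2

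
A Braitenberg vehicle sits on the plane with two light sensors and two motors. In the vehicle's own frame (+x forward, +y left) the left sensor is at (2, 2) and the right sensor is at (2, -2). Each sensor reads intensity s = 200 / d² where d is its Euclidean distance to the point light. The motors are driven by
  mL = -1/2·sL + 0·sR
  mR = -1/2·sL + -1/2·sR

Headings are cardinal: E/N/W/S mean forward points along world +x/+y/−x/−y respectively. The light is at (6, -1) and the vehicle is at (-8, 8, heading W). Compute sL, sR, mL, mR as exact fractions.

40/61 200/377 -20/61 -13640/22997

left sensor world pos  = (-10, 6); dL² = 305
right sensor world pos = (-10, 10); dR² = 377
sL = 200/305 = 40/61
sR = 200/377 = 200/377
mL = -1/2·sL + 0·sR = -20/61
mR = -1/2·sL + -1/2·sR = -13640/22997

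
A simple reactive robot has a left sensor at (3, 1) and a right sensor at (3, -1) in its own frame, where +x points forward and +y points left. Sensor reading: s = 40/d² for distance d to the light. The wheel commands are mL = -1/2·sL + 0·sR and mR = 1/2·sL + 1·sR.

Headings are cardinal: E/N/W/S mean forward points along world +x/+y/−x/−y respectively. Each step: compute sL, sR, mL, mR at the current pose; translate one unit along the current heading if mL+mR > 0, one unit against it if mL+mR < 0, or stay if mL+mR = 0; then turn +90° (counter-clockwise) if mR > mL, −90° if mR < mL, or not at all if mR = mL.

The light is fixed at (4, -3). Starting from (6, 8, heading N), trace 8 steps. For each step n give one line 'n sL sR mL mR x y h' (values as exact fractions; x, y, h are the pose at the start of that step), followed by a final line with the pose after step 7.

0 40/197 8/41 -20/197 2396/8077 6 8 N
1 20/61 4/17 -10/61 414/1037 6 9 W
2 8/17 40/81 -4/17 1004/1377 5 9 S
3 1/4 10/29 -1/8 109/232 5 8 E
4 40/197 8/41 -20/197 2396/8077 6 8 N
5 20/61 4/17 -10/61 414/1037 6 9 W
6 8/17 40/81 -4/17 1004/1377 5 9 S
7 1/4 10/29 -1/8 109/232 5 8 E
final 6 8 N

n=0: pose=(6,8,N); sL=40/197, sR=8/41; mL=-20/197, mR=2396/8077; mL+mR=8/41 → advance +1; mR−mL=3216/8077 → turn +1·90°
n=1: pose=(6,9,W); sL=20/61, sR=4/17; mL=-10/61, mR=414/1037; mL+mR=4/17 → advance +1; mR−mL=584/1037 → turn +1·90°
n=2: pose=(5,9,S); sL=8/17, sR=40/81; mL=-4/17, mR=1004/1377; mL+mR=40/81 → advance +1; mR−mL=1328/1377 → turn +1·90°
n=3: pose=(5,8,E); sL=1/4, sR=10/29; mL=-1/8, mR=109/232; mL+mR=10/29 → advance +1; mR−mL=69/116 → turn +1·90°
n=4: pose=(6,8,N); sL=40/197, sR=8/41; mL=-20/197, mR=2396/8077; mL+mR=8/41 → advance +1; mR−mL=3216/8077 → turn +1·90°
n=5: pose=(6,9,W); sL=20/61, sR=4/17; mL=-10/61, mR=414/1037; mL+mR=4/17 → advance +1; mR−mL=584/1037 → turn +1·90°
n=6: pose=(5,9,S); sL=8/17, sR=40/81; mL=-4/17, mR=1004/1377; mL+mR=40/81 → advance +1; mR−mL=1328/1377 → turn +1·90°
n=7: pose=(5,8,E); sL=1/4, sR=10/29; mL=-1/8, mR=109/232; mL+mR=10/29 → advance +1; mR−mL=69/116 → turn +1·90°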